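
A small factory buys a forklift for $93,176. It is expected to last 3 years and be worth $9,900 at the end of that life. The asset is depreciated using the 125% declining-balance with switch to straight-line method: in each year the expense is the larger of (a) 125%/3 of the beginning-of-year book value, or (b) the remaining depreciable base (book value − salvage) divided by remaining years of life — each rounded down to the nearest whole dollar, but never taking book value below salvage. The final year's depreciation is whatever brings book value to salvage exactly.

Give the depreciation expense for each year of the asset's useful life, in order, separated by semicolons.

$38,823; $22,647; $21,806

Depreciable base = $93,176 − $9,900 = $83,276.
Year 1: DB = ⌊$93,176 × 125%/3⌋ = $38,823; SL = ⌊$83,276/3⌋ = $27,758 → take DB $38,823. Book value $54,353.
Year 2: DB = ⌊$54,353 × 125%/3⌋ = $22,647; SL = ⌊$44,453/2⌋ = $22,226 → take DB $22,647. Book value $31,706.
Year 3 (final): $31,706 − $9,900 = $21,806. Book value $9,900.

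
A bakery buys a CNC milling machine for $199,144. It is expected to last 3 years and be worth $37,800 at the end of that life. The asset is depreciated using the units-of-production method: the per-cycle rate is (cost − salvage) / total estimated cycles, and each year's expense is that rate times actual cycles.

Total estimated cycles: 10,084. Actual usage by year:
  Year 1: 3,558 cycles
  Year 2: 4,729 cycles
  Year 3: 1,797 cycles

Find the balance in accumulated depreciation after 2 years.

$132,592

Depreciable base = $199,144 − $37,800 = $161,344.
Rate = $161,344 / 10,084 cycles = $16 per cycle.
Year 1: 3,558 × $16 = $56,928. Book value $142,216.
Year 2: 4,729 × $16 = $75,664. Book value $66,552.
Accumulated through year 2 = $199,144 − $66,552 = $132,592.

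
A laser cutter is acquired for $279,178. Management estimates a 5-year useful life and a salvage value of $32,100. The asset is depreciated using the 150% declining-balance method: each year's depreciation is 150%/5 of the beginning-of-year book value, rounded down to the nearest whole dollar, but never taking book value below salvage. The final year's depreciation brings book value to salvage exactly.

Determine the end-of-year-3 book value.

Depreciable base = $279,178 − $32,100 = $247,078.
Year 1: ⌊$279,178 × 150%/5⌋ = $83,753. Book value $195,425.
Year 2: ⌊$195,425 × 150%/5⌋ = $58,627. Book value $136,798.
Year 3: ⌊$136,798 × 150%/5⌋ = $41,039. Book value $95,759.

$95,759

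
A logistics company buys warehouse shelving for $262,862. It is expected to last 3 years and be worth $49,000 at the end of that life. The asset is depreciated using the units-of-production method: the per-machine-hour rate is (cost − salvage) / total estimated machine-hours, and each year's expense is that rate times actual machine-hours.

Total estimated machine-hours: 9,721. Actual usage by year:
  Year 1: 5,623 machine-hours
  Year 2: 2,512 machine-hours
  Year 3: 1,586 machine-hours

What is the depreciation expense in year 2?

Depreciable base = $262,862 − $49,000 = $213,862.
Rate = $213,862 / 9,721 machine-hours = $22 per machine-hour.
Year 1: 5,623 × $22 = $123,706. Book value $139,156.
Year 2: 2,512 × $22 = $55,264. Book value $83,892.

$55,264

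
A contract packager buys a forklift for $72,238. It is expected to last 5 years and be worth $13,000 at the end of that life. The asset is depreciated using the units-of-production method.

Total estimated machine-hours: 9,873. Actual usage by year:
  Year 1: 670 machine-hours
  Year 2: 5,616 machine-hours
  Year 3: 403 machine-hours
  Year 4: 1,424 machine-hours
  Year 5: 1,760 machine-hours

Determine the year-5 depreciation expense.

$10,560

Depreciable base = $72,238 − $13,000 = $59,238.
Rate = $59,238 / 9,873 machine-hours = $6 per machine-hour.
Year 1: 670 × $6 = $4,020. Book value $68,218.
Year 2: 5,616 × $6 = $33,696. Book value $34,522.
Year 3: 403 × $6 = $2,418. Book value $32,104.
Year 4: 1,424 × $6 = $8,544. Book value $23,560.
Year 5: 1,760 × $6 = $10,560. Book value $13,000.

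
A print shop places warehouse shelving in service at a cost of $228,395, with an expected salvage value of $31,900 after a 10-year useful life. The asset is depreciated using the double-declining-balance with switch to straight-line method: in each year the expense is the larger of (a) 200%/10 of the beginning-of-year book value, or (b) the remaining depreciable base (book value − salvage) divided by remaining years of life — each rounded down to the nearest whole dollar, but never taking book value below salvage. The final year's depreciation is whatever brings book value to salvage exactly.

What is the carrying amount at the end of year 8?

$38,320

Depreciable base = $228,395 − $31,900 = $196,495.
Year 1: DB = ⌊$228,395 × 200%/10⌋ = $45,679; SL = ⌊$196,495/10⌋ = $19,649 → take DB $45,679. Book value $182,716.
Year 2: DB = ⌊$182,716 × 200%/10⌋ = $36,543; SL = ⌊$150,816/9⌋ = $16,757 → take DB $36,543. Book value $146,173.
Year 3: DB = ⌊$146,173 × 200%/10⌋ = $29,234; SL = ⌊$114,273/8⌋ = $14,284 → take DB $29,234. Book value $116,939.
Year 4: DB = ⌊$116,939 × 200%/10⌋ = $23,387; SL = ⌊$85,039/7⌋ = $12,148 → take DB $23,387. Book value $93,552.
Year 5: DB = ⌊$93,552 × 200%/10⌋ = $18,710; SL = ⌊$61,652/6⌋ = $10,275 → take DB $18,710. Book value $74,842.
Year 6: DB = ⌊$74,842 × 200%/10⌋ = $14,968; SL = ⌊$42,942/5⌋ = $8,588 → take DB $14,968. Book value $59,874.
Year 7: DB = ⌊$59,874 × 200%/10⌋ = $11,974; SL = ⌊$27,974/4⌋ = $6,993 → take DB $11,974. Book value $47,900.
Year 8: DB = ⌊$47,900 × 200%/10⌋ = $9,580; SL = ⌊$16,000/3⌋ = $5,333 → take DB $9,580. Book value $38,320.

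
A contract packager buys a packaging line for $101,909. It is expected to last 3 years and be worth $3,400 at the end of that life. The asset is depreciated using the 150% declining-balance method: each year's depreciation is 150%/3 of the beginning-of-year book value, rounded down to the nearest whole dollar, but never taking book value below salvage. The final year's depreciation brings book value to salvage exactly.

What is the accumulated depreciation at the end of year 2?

Depreciable base = $101,909 − $3,400 = $98,509.
Year 1: ⌊$101,909 × 150%/3⌋ = $50,954. Book value $50,955.
Year 2: ⌊$50,955 × 150%/3⌋ = $25,477. Book value $25,478.
Accumulated through year 2 = $101,909 − $25,478 = $76,431.

$76,431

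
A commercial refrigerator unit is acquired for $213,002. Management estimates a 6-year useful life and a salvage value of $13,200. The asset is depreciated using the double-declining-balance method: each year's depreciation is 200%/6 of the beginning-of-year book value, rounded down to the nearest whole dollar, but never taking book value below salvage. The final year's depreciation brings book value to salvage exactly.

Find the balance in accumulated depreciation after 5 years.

$184,952

Depreciable base = $213,002 − $13,200 = $199,802.
Year 1: ⌊$213,002 × 200%/6⌋ = $71,000. Book value $142,002.
Year 2: ⌊$142,002 × 200%/6⌋ = $47,334. Book value $94,668.
Year 3: ⌊$94,668 × 200%/6⌋ = $31,556. Book value $63,112.
Year 4: ⌊$63,112 × 200%/6⌋ = $21,037. Book value $42,075.
Year 5: ⌊$42,075 × 200%/6⌋ = $14,025. Book value $28,050.
Accumulated through year 5 = $213,002 − $28,050 = $184,952.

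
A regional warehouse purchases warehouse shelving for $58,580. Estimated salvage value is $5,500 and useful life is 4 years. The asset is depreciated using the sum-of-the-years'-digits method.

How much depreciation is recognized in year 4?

Depreciable base = $58,580 − $5,500 = $53,080.
Sum of the years' digits = 4+3+2+1 = 10.
Year 1: $53,080 × 4/10 = $21,232. Book value $37,348.
Year 2: $53,080 × 3/10 = $15,924. Book value $21,424.
Year 3: $53,080 × 2/10 = $10,616. Book value $10,808.
Year 4: $53,080 × 1/10 = $5,308. Book value $5,500.

$5,308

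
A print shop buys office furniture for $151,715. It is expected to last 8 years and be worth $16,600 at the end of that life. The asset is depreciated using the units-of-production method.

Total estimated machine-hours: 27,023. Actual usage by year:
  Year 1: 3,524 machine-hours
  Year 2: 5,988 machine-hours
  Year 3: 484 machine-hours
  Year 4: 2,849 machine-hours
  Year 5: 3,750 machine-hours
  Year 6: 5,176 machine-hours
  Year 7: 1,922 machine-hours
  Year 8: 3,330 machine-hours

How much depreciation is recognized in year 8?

Depreciable base = $151,715 − $16,600 = $135,115.
Rate = $135,115 / 27,023 machine-hours = $5 per machine-hour.
Year 1: 3,524 × $5 = $17,620. Book value $134,095.
Year 2: 5,988 × $5 = $29,940. Book value $104,155.
Year 3: 484 × $5 = $2,420. Book value $101,735.
Year 4: 2,849 × $5 = $14,245. Book value $87,490.
Year 5: 3,750 × $5 = $18,750. Book value $68,740.
Year 6: 5,176 × $5 = $25,880. Book value $42,860.
Year 7: 1,922 × $5 = $9,610. Book value $33,250.
Year 8: 3,330 × $5 = $16,650. Book value $16,600.

$16,650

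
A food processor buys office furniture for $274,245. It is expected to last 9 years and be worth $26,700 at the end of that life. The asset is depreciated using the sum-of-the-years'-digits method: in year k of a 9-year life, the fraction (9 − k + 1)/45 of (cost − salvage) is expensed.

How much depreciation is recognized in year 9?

$5,501

Depreciable base = $274,245 − $26,700 = $247,545.
Sum of the years' digits = 9+8+7+6+5+4+3+2+1 = 45.
Year 1: $247,545 × 9/45 = $49,509. Book value $224,736.
Year 2: $247,545 × 8/45 = $44,008. Book value $180,728.
Year 3: $247,545 × 7/45 = $38,507. Book value $142,221.
Year 4: $247,545 × 6/45 = $33,006. Book value $109,215.
Year 5: $247,545 × 5/45 = $27,505. Book value $81,710.
Year 6: $247,545 × 4/45 = $22,004. Book value $59,706.
Year 7: $247,545 × 3/45 = $16,503. Book value $43,203.
Year 8: $247,545 × 2/45 = $11,002. Book value $32,201.
Year 9: $247,545 × 1/45 = $5,501. Book value $26,700.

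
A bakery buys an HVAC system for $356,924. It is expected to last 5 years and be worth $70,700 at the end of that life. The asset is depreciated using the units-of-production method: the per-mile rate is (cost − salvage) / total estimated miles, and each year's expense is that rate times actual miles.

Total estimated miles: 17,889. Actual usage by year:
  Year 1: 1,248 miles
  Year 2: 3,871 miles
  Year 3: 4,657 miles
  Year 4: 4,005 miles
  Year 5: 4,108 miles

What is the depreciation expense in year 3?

Depreciable base = $356,924 − $70,700 = $286,224.
Rate = $286,224 / 17,889 miles = $16 per mile.
Year 1: 1,248 × $16 = $19,968. Book value $336,956.
Year 2: 3,871 × $16 = $61,936. Book value $275,020.
Year 3: 4,657 × $16 = $74,512. Book value $200,508.

$74,512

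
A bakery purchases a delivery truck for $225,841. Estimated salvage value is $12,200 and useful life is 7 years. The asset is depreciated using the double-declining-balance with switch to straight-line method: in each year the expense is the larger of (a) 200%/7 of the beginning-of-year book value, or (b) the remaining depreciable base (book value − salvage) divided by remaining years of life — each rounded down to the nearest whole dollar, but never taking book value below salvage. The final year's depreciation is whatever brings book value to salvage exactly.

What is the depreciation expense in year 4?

$23,515

Depreciable base = $225,841 − $12,200 = $213,641.
Year 1: DB = ⌊$225,841 × 200%/7⌋ = $64,526; SL = ⌊$213,641/7⌋ = $30,520 → take DB $64,526. Book value $161,315.
Year 2: DB = ⌊$161,315 × 200%/7⌋ = $46,090; SL = ⌊$149,115/6⌋ = $24,852 → take DB $46,090. Book value $115,225.
Year 3: DB = ⌊$115,225 × 200%/7⌋ = $32,921; SL = ⌊$103,025/5⌋ = $20,605 → take DB $32,921. Book value $82,304.
Year 4: DB = ⌊$82,304 × 200%/7⌋ = $23,515; SL = ⌊$70,104/4⌋ = $17,526 → take DB $23,515. Book value $58,789.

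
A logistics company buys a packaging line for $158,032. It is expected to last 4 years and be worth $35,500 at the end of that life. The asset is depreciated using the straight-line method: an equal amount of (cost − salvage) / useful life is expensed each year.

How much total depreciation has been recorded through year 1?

$30,633

Depreciable base = $158,032 − $35,500 = $122,532.
Annual expense = $122,532 / 4 = $30,633.
End of year 1: book value $127,399.
Accumulated through year 1 = $158,032 − $127,399 = $30,633.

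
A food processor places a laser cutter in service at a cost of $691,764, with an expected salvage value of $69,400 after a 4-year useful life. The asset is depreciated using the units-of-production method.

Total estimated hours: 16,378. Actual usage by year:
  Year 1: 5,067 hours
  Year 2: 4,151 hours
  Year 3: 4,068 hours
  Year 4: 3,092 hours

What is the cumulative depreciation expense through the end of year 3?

$504,868

Depreciable base = $691,764 − $69,400 = $622,364.
Rate = $622,364 / 16,378 hours = $38 per hour.
Year 1: 5,067 × $38 = $192,546. Book value $499,218.
Year 2: 4,151 × $38 = $157,738. Book value $341,480.
Year 3: 4,068 × $38 = $154,584. Book value $186,896.
Accumulated through year 3 = $691,764 − $186,896 = $504,868.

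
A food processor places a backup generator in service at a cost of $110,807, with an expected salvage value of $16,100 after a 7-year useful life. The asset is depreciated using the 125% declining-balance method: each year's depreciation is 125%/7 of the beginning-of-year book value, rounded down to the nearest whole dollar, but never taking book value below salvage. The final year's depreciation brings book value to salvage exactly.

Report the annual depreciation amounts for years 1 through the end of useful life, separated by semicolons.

$19,786; $16,253; $13,351; $10,967; $9,008; $7,400; $17,942

Depreciable base = $110,807 − $16,100 = $94,707.
Year 1: ⌊$110,807 × 125%/7⌋ = $19,786. Book value $91,021.
Year 2: ⌊$91,021 × 125%/7⌋ = $16,253. Book value $74,768.
Year 3: ⌊$74,768 × 125%/7⌋ = $13,351. Book value $61,417.
Year 4: ⌊$61,417 × 125%/7⌋ = $10,967. Book value $50,450.
Year 5: ⌊$50,450 × 125%/7⌋ = $9,008. Book value $41,442.
Year 6: ⌊$41,442 × 125%/7⌋ = $7,400. Book value $34,042.
Year 7 (final): $34,042 − $16,100 = $17,942. Book value $16,100.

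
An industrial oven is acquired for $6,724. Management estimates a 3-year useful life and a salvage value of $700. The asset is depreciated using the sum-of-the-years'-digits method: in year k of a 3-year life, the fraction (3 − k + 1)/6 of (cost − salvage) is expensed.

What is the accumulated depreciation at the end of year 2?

$5,020

Depreciable base = $6,724 − $700 = $6,024.
Sum of the years' digits = 3+2+1 = 6.
Year 1: $6,024 × 3/6 = $3,012. Book value $3,712.
Year 2: $6,024 × 2/6 = $2,008. Book value $1,704.
Accumulated through year 2 = $6,724 − $1,704 = $5,020.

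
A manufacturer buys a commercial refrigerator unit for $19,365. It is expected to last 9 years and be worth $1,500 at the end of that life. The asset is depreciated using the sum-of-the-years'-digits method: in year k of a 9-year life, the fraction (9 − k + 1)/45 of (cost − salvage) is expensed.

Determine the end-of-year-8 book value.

Depreciable base = $19,365 − $1,500 = $17,865.
Sum of the years' digits = 9+8+7+6+5+4+3+2+1 = 45.
Year 1: $17,865 × 9/45 = $3,573. Book value $15,792.
Year 2: $17,865 × 8/45 = $3,176. Book value $12,616.
Year 3: $17,865 × 7/45 = $2,779. Book value $9,837.
Year 4: $17,865 × 6/45 = $2,382. Book value $7,455.
Year 5: $17,865 × 5/45 = $1,985. Book value $5,470.
Year 6: $17,865 × 4/45 = $1,588. Book value $3,882.
Year 7: $17,865 × 3/45 = $1,191. Book value $2,691.
Year 8: $17,865 × 2/45 = $794. Book value $1,897.

$1,897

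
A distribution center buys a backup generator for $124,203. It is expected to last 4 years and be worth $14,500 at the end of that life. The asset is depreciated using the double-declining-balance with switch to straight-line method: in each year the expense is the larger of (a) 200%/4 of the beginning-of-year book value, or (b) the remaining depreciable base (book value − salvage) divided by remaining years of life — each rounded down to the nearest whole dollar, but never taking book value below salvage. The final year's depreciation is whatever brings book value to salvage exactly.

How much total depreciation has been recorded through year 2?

Depreciable base = $124,203 − $14,500 = $109,703.
Year 1: DB = ⌊$124,203 × 200%/4⌋ = $62,101; SL = ⌊$109,703/4⌋ = $27,425 → take DB $62,101. Book value $62,102.
Year 2: DB = ⌊$62,102 × 200%/4⌋ = $31,051; SL = ⌊$47,602/3⌋ = $15,867 → take DB $31,051. Book value $31,051.
Accumulated through year 2 = $124,203 − $31,051 = $93,152.

$93,152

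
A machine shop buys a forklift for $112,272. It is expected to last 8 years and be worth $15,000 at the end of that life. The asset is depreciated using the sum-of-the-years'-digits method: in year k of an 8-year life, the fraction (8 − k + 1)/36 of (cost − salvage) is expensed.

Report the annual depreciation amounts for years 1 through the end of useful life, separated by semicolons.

Depreciable base = $112,272 − $15,000 = $97,272.
Sum of the years' digits = 8+7+6+5+4+3+2+1 = 36.
Year 1: $97,272 × 8/36 = $21,616. Book value $90,656.
Year 2: $97,272 × 7/36 = $18,914. Book value $71,742.
Year 3: $97,272 × 6/36 = $16,212. Book value $55,530.
Year 4: $97,272 × 5/36 = $13,510. Book value $42,020.
Year 5: $97,272 × 4/36 = $10,808. Book value $31,212.
Year 6: $97,272 × 3/36 = $8,106. Book value $23,106.
Year 7: $97,272 × 2/36 = $5,404. Book value $17,702.
Year 8: $97,272 × 1/36 = $2,702. Book value $15,000.

$21,616; $18,914; $16,212; $13,510; $10,808; $8,106; $5,404; $2,702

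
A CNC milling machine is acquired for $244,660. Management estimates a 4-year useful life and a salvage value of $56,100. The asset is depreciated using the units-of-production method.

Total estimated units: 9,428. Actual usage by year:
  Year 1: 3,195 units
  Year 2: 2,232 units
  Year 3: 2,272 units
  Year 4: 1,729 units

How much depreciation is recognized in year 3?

$45,440

Depreciable base = $244,660 − $56,100 = $188,560.
Rate = $188,560 / 9,428 units = $20 per unit.
Year 1: 3,195 × $20 = $63,900. Book value $180,760.
Year 2: 2,232 × $20 = $44,640. Book value $136,120.
Year 3: 2,272 × $20 = $45,440. Book value $90,680.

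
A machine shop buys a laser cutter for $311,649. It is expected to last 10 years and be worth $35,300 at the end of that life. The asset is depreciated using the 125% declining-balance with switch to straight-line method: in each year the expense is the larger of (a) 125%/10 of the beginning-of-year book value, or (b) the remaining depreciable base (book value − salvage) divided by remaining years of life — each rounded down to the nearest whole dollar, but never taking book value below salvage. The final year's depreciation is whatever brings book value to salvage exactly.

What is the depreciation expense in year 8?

Depreciable base = $311,649 − $35,300 = $276,349.
Year 1: DB = ⌊$311,649 × 125%/10⌋ = $38,956; SL = ⌊$276,349/10⌋ = $27,634 → take DB $38,956. Book value $272,693.
Year 2: DB = ⌊$272,693 × 125%/10⌋ = $34,086; SL = ⌊$237,393/9⌋ = $26,377 → take DB $34,086. Book value $238,607.
Year 3: DB = ⌊$238,607 × 125%/10⌋ = $29,825; SL = ⌊$203,307/8⌋ = $25,413 → take DB $29,825. Book value $208,782.
Year 4: DB = ⌊$208,782 × 125%/10⌋ = $26,097; SL = ⌊$173,482/7⌋ = $24,783 → take DB $26,097. Book value $182,685.
Year 5: DB = ⌊$182,685 × 125%/10⌋ = $22,835; SL = ⌊$147,385/6⌋ = $24,564 → take SL $24,564. Book value $158,121.
Year 6: DB = ⌊$158,121 × 125%/10⌋ = $19,765; SL = ⌊$122,821/5⌋ = $24,564 → take SL $24,564. Book value $133,557.
Year 7: DB = ⌊$133,557 × 125%/10⌋ = $16,694; SL = ⌊$98,257/4⌋ = $24,564 → take SL $24,564. Book value $108,993.
Year 8: DB = ⌊$108,993 × 125%/10⌋ = $13,624; SL = ⌊$73,693/3⌋ = $24,564 → take SL $24,564. Book value $84,429.

$24,564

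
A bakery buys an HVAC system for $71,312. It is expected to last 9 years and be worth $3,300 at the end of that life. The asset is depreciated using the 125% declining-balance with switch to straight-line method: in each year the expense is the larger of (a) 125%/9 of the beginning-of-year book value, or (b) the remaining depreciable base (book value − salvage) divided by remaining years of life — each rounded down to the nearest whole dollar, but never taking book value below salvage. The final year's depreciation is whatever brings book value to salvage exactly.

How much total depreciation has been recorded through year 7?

$53,932

Depreciable base = $71,312 − $3,300 = $68,012.
Year 1: DB = ⌊$71,312 × 125%/9⌋ = $9,904; SL = ⌊$68,012/9⌋ = $7,556 → take DB $9,904. Book value $61,408.
Year 2: DB = ⌊$61,408 × 125%/9⌋ = $8,528; SL = ⌊$58,108/8⌋ = $7,263 → take DB $8,528. Book value $52,880.
Year 3: DB = ⌊$52,880 × 125%/9⌋ = $7,344; SL = ⌊$49,580/7⌋ = $7,082 → take DB $7,344. Book value $45,536.
Year 4: DB = ⌊$45,536 × 125%/9⌋ = $6,324; SL = ⌊$42,236/6⌋ = $7,039 → take SL $7,039. Book value $38,497.
Year 5: DB = ⌊$38,497 × 125%/9⌋ = $5,346; SL = ⌊$35,197/5⌋ = $7,039 → take SL $7,039. Book value $31,458.
Year 6: DB = ⌊$31,458 × 125%/9⌋ = $4,369; SL = ⌊$28,158/4⌋ = $7,039 → take SL $7,039. Book value $24,419.
Year 7: DB = ⌊$24,419 × 125%/9⌋ = $3,391; SL = ⌊$21,119/3⌋ = $7,039 → take SL $7,039. Book value $17,380.
Accumulated through year 7 = $71,312 − $17,380 = $53,932.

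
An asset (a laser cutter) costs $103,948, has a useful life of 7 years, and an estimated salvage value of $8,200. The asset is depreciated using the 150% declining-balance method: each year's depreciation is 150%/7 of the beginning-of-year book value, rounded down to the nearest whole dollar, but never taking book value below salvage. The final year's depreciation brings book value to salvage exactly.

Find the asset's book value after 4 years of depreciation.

$39,618

Depreciable base = $103,948 − $8,200 = $95,748.
Year 1: ⌊$103,948 × 150%/7⌋ = $22,274. Book value $81,674.
Year 2: ⌊$81,674 × 150%/7⌋ = $17,501. Book value $64,173.
Year 3: ⌊$64,173 × 150%/7⌋ = $13,751. Book value $50,422.
Year 4: ⌊$50,422 × 150%/7⌋ = $10,804. Book value $39,618.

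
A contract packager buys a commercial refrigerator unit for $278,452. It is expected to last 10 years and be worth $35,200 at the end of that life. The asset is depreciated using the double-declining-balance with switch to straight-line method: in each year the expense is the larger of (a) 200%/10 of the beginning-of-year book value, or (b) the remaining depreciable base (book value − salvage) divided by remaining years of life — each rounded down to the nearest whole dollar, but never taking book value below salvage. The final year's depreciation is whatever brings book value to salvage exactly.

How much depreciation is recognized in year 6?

Depreciable base = $278,452 − $35,200 = $243,252.
Year 1: DB = ⌊$278,452 × 200%/10⌋ = $55,690; SL = ⌊$243,252/10⌋ = $24,325 → take DB $55,690. Book value $222,762.
Year 2: DB = ⌊$222,762 × 200%/10⌋ = $44,552; SL = ⌊$187,562/9⌋ = $20,840 → take DB $44,552. Book value $178,210.
Year 3: DB = ⌊$178,210 × 200%/10⌋ = $35,642; SL = ⌊$143,010/8⌋ = $17,876 → take DB $35,642. Book value $142,568.
Year 4: DB = ⌊$142,568 × 200%/10⌋ = $28,513; SL = ⌊$107,368/7⌋ = $15,338 → take DB $28,513. Book value $114,055.
Year 5: DB = ⌊$114,055 × 200%/10⌋ = $22,811; SL = ⌊$78,855/6⌋ = $13,142 → take DB $22,811. Book value $91,244.
Year 6: DB = ⌊$91,244 × 200%/10⌋ = $18,248; SL = ⌊$56,044/5⌋ = $11,208 → take DB $18,248. Book value $72,996.

$18,248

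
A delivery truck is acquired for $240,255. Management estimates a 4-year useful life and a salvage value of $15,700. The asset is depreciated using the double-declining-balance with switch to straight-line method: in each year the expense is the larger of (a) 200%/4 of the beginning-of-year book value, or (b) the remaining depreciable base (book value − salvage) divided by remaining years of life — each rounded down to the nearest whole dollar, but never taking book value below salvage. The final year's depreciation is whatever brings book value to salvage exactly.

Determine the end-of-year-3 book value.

$30,032

Depreciable base = $240,255 − $15,700 = $224,555.
Year 1: DB = ⌊$240,255 × 200%/4⌋ = $120,127; SL = ⌊$224,555/4⌋ = $56,138 → take DB $120,127. Book value $120,128.
Year 2: DB = ⌊$120,128 × 200%/4⌋ = $60,064; SL = ⌊$104,428/3⌋ = $34,809 → take DB $60,064. Book value $60,064.
Year 3: DB = ⌊$60,064 × 200%/4⌋ = $30,032; SL = ⌊$44,364/2⌋ = $22,182 → take DB $30,032. Book value $30,032.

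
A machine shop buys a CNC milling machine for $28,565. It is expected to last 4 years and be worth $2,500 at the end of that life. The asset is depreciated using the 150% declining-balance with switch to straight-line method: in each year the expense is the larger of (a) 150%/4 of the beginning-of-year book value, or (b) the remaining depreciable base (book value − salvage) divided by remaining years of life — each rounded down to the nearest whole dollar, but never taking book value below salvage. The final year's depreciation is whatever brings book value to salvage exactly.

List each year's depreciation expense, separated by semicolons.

$10,711; $6,695; $4,329; $4,330

Depreciable base = $28,565 − $2,500 = $26,065.
Year 1: DB = ⌊$28,565 × 150%/4⌋ = $10,711; SL = ⌊$26,065/4⌋ = $6,516 → take DB $10,711. Book value $17,854.
Year 2: DB = ⌊$17,854 × 150%/4⌋ = $6,695; SL = ⌊$15,354/3⌋ = $5,118 → take DB $6,695. Book value $11,159.
Year 3: DB = ⌊$11,159 × 150%/4⌋ = $4,184; SL = ⌊$8,659/2⌋ = $4,329 → take SL $4,329. Book value $6,830.
Year 4 (final): $6,830 − $2,500 = $4,330. Book value $2,500.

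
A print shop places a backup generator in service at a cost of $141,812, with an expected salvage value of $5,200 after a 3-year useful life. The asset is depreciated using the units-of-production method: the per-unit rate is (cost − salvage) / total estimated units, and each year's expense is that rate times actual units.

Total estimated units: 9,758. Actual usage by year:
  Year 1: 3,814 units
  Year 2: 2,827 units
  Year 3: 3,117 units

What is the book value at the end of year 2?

Depreciable base = $141,812 − $5,200 = $136,612.
Rate = $136,612 / 9,758 units = $14 per unit.
Year 1: 3,814 × $14 = $53,396. Book value $88,416.
Year 2: 2,827 × $14 = $39,578. Book value $48,838.

$48,838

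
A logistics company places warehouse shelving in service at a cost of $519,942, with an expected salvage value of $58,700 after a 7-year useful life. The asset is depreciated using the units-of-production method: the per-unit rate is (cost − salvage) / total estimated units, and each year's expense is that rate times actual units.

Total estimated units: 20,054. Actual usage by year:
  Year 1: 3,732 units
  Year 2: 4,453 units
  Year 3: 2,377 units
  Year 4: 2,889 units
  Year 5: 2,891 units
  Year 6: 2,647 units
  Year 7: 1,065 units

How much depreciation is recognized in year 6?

$60,881

Depreciable base = $519,942 − $58,700 = $461,242.
Rate = $461,242 / 20,054 units = $23 per unit.
Year 1: 3,732 × $23 = $85,836. Book value $434,106.
Year 2: 4,453 × $23 = $102,419. Book value $331,687.
Year 3: 2,377 × $23 = $54,671. Book value $277,016.
Year 4: 2,889 × $23 = $66,447. Book value $210,569.
Year 5: 2,891 × $23 = $66,493. Book value $144,076.
Year 6: 2,647 × $23 = $60,881. Book value $83,195.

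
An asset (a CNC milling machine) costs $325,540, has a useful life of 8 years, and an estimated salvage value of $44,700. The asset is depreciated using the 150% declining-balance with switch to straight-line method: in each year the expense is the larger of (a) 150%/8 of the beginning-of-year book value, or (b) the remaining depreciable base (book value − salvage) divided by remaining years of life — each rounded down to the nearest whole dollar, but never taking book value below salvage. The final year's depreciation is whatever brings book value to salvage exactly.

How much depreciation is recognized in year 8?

$23,525

Depreciable base = $325,540 − $44,700 = $280,840.
Year 1: DB = ⌊$325,540 × 150%/8⌋ = $61,038; SL = ⌊$280,840/8⌋ = $35,105 → take DB $61,038. Book value $264,502.
Year 2: DB = ⌊$264,502 × 150%/8⌋ = $49,594; SL = ⌊$219,802/7⌋ = $31,400 → take DB $49,594. Book value $214,908.
Year 3: DB = ⌊$214,908 × 150%/8⌋ = $40,295; SL = ⌊$170,208/6⌋ = $28,368 → take DB $40,295. Book value $174,613.
Year 4: DB = ⌊$174,613 × 150%/8⌋ = $32,739; SL = ⌊$129,913/5⌋ = $25,982 → take DB $32,739. Book value $141,874.
Year 5: DB = ⌊$141,874 × 150%/8⌋ = $26,601; SL = ⌊$97,174/4⌋ = $24,293 → take DB $26,601. Book value $115,273.
Year 6: DB = ⌊$115,273 × 150%/8⌋ = $21,613; SL = ⌊$70,573/3⌋ = $23,524 → take SL $23,524. Book value $91,749.
Year 7: DB = ⌊$91,749 × 150%/8⌋ = $17,202; SL = ⌊$47,049/2⌋ = $23,524 → take SL $23,524. Book value $68,225.
Year 8 (final): $68,225 − $44,700 = $23,525. Book value $44,700.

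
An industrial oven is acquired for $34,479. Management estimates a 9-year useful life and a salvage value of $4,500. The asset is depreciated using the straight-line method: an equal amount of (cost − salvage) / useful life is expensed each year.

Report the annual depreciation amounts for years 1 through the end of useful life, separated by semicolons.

$3,331; $3,331; $3,331; $3,331; $3,331; $3,331; $3,331; $3,331; $3,331

Depreciable base = $34,479 − $4,500 = $29,979.
Annual expense = $29,979 / 9 = $3,331.
End of year 1: book value $31,148.
End of year 2: book value $27,817.
End of year 3: book value $24,486.
End of year 4: book value $21,155.
End of year 5: book value $17,824.
End of year 6: book value $14,493.
End of year 7: book value $11,162.
End of year 8: book value $7,831.
End of year 9: book value $4,500.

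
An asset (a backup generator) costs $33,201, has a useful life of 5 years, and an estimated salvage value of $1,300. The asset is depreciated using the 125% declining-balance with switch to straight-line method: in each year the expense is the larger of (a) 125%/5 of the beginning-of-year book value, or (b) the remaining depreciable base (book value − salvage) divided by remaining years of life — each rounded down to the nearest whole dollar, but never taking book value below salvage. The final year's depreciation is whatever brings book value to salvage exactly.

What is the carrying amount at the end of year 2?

Depreciable base = $33,201 − $1,300 = $31,901.
Year 1: DB = ⌊$33,201 × 125%/5⌋ = $8,300; SL = ⌊$31,901/5⌋ = $6,380 → take DB $8,300. Book value $24,901.
Year 2: DB = ⌊$24,901 × 125%/5⌋ = $6,225; SL = ⌊$23,601/4⌋ = $5,900 → take DB $6,225. Book value $18,676.

$18,676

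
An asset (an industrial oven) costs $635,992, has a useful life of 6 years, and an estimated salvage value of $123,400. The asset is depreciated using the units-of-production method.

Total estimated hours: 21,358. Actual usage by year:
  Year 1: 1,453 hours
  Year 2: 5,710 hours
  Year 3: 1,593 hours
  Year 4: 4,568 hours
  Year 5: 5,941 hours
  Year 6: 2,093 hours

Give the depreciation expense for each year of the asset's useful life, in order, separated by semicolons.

Depreciable base = $635,992 − $123,400 = $512,592.
Rate = $512,592 / 21,358 hours = $24 per hour.
Year 1: 1,453 × $24 = $34,872. Book value $601,120.
Year 2: 5,710 × $24 = $137,040. Book value $464,080.
Year 3: 1,593 × $24 = $38,232. Book value $425,848.
Year 4: 4,568 × $24 = $109,632. Book value $316,216.
Year 5: 5,941 × $24 = $142,584. Book value $173,632.
Year 6: 2,093 × $24 = $50,232. Book value $123,400.

$34,872; $137,040; $38,232; $109,632; $142,584; $50,232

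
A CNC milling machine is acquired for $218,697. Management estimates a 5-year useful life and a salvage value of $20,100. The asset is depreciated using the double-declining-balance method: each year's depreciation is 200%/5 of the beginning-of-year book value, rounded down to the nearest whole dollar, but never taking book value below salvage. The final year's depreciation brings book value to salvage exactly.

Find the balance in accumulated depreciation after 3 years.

$171,457

Depreciable base = $218,697 − $20,100 = $198,597.
Year 1: ⌊$218,697 × 200%/5⌋ = $87,478. Book value $131,219.
Year 2: ⌊$131,219 × 200%/5⌋ = $52,487. Book value $78,732.
Year 3: ⌊$78,732 × 200%/5⌋ = $31,492. Book value $47,240.
Accumulated through year 3 = $218,697 − $47,240 = $171,457.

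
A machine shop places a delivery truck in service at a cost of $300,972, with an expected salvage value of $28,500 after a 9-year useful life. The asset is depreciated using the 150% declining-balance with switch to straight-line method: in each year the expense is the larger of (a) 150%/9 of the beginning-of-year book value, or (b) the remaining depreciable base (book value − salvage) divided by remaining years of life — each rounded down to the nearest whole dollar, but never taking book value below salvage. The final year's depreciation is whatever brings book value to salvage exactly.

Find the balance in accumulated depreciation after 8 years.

$249,358

Depreciable base = $300,972 − $28,500 = $272,472.
Year 1: DB = ⌊$300,972 × 150%/9⌋ = $50,162; SL = ⌊$272,472/9⌋ = $30,274 → take DB $50,162. Book value $250,810.
Year 2: DB = ⌊$250,810 × 150%/9⌋ = $41,801; SL = ⌊$222,310/8⌋ = $27,788 → take DB $41,801. Book value $209,009.
Year 3: DB = ⌊$209,009 × 150%/9⌋ = $34,834; SL = ⌊$180,509/7⌋ = $25,787 → take DB $34,834. Book value $174,175.
Year 4: DB = ⌊$174,175 × 150%/9⌋ = $29,029; SL = ⌊$145,675/6⌋ = $24,279 → take DB $29,029. Book value $145,146.
Year 5: DB = ⌊$145,146 × 150%/9⌋ = $24,191; SL = ⌊$116,646/5⌋ = $23,329 → take DB $24,191. Book value $120,955.
Year 6: DB = ⌊$120,955 × 150%/9⌋ = $20,159; SL = ⌊$92,455/4⌋ = $23,113 → take SL $23,113. Book value $97,842.
Year 7: DB = ⌊$97,842 × 150%/9⌋ = $16,307; SL = ⌊$69,342/3⌋ = $23,114 → take SL $23,114. Book value $74,728.
Year 8: DB = ⌊$74,728 × 150%/9⌋ = $12,454; SL = ⌊$46,228/2⌋ = $23,114 → take SL $23,114. Book value $51,614.
Accumulated through year 8 = $300,972 − $51,614 = $249,358.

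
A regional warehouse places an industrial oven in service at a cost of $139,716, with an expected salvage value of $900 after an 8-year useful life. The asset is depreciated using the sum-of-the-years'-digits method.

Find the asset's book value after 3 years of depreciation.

$58,740

Depreciable base = $139,716 − $900 = $138,816.
Sum of the years' digits = 8+7+6+5+4+3+2+1 = 36.
Year 1: $138,816 × 8/36 = $30,848. Book value $108,868.
Year 2: $138,816 × 7/36 = $26,992. Book value $81,876.
Year 3: $138,816 × 6/36 = $23,136. Book value $58,740.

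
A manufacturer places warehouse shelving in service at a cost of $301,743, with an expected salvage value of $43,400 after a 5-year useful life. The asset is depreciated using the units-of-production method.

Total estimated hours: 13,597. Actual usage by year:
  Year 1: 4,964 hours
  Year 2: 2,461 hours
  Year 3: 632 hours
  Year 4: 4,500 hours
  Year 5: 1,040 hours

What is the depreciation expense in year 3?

Depreciable base = $301,743 − $43,400 = $258,343.
Rate = $258,343 / 13,597 hours = $19 per hour.
Year 1: 4,964 × $19 = $94,316. Book value $207,427.
Year 2: 2,461 × $19 = $46,759. Book value $160,668.
Year 3: 632 × $19 = $12,008. Book value $148,660.

$12,008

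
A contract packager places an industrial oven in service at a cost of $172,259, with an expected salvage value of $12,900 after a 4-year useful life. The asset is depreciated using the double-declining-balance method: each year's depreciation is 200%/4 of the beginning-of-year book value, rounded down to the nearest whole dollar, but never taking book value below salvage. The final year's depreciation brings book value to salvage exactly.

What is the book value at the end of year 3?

$21,533

Depreciable base = $172,259 − $12,900 = $159,359.
Year 1: ⌊$172,259 × 200%/4⌋ = $86,129. Book value $86,130.
Year 2: ⌊$86,130 × 200%/4⌋ = $43,065. Book value $43,065.
Year 3: ⌊$43,065 × 200%/4⌋ = $21,532. Book value $21,533.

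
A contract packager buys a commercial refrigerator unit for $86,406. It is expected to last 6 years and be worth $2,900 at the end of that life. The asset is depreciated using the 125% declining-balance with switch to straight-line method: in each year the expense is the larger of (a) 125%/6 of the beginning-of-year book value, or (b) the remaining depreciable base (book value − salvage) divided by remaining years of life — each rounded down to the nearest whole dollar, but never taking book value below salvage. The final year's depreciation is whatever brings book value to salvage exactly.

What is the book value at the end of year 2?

Depreciable base = $86,406 − $2,900 = $83,506.
Year 1: DB = ⌊$86,406 × 125%/6⌋ = $18,001; SL = ⌊$83,506/6⌋ = $13,917 → take DB $18,001. Book value $68,405.
Year 2: DB = ⌊$68,405 × 125%/6⌋ = $14,251; SL = ⌊$65,505/5⌋ = $13,101 → take DB $14,251. Book value $54,154.

$54,154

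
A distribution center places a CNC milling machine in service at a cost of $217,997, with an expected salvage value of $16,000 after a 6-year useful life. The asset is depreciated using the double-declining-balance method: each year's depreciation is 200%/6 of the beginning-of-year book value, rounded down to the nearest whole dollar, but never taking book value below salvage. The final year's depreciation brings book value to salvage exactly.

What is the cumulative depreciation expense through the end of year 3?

Depreciable base = $217,997 − $16,000 = $201,997.
Year 1: ⌊$217,997 × 200%/6⌋ = $72,665. Book value $145,332.
Year 2: ⌊$145,332 × 200%/6⌋ = $48,444. Book value $96,888.
Year 3: ⌊$96,888 × 200%/6⌋ = $32,296. Book value $64,592.
Accumulated through year 3 = $217,997 − $64,592 = $153,405.

$153,405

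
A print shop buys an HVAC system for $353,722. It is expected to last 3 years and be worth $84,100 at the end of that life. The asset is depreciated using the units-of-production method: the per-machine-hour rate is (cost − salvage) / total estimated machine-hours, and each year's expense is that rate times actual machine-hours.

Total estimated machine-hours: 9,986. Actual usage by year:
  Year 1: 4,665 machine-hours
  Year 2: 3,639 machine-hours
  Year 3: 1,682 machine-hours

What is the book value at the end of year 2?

Depreciable base = $353,722 − $84,100 = $269,622.
Rate = $269,622 / 9,986 machine-hours = $27 per machine-hour.
Year 1: 4,665 × $27 = $125,955. Book value $227,767.
Year 2: 3,639 × $27 = $98,253. Book value $129,514.

$129,514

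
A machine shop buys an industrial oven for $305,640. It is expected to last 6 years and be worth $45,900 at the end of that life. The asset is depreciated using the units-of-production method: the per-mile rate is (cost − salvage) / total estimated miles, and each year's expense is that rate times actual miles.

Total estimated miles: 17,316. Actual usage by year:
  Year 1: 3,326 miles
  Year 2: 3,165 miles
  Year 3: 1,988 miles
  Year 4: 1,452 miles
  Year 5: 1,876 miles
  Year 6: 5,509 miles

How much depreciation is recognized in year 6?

Depreciable base = $305,640 − $45,900 = $259,740.
Rate = $259,740 / 17,316 miles = $15 per mile.
Year 1: 3,326 × $15 = $49,890. Book value $255,750.
Year 2: 3,165 × $15 = $47,475. Book value $208,275.
Year 3: 1,988 × $15 = $29,820. Book value $178,455.
Year 4: 1,452 × $15 = $21,780. Book value $156,675.
Year 5: 1,876 × $15 = $28,140. Book value $128,535.
Year 6: 5,509 × $15 = $82,635. Book value $45,900.

$82,635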